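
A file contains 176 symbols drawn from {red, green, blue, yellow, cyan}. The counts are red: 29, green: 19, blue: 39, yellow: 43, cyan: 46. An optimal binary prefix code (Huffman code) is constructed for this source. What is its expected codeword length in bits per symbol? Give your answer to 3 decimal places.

2.273 bits/symbol

Probabilities are the counts divided by 176.
Repeatedly combine the two least-probable nodes; the expected code length is the sum of the merged weights.
merge 19/176 + 29/176 → 3/11
merge 39/176 + 43/176 → 41/88
merge 23/88 + 3/11 → 47/88
merge 41/88 + 47/88 → 1
L = 3/11 + 41/88 + 47/88 + 1 = 25/11 ≈ 2.273 bits/symbol.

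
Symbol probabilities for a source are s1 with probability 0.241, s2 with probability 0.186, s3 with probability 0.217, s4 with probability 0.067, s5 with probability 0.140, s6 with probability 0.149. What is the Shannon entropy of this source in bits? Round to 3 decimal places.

2.492 bits

H = −Σ pᵢ log₂ pᵢ.
−0.241·log₂(0.241) = 0.4947
−0.186·log₂(0.186) = 0.4514
−0.217·log₂(0.217) = 0.4783
−0.067·log₂(0.067) = 0.2613
−0.140·log₂(0.140) = 0.3971
−0.149·log₂(0.149) = 0.4092
Sum ≈ 2.4921 → 2.492 bits.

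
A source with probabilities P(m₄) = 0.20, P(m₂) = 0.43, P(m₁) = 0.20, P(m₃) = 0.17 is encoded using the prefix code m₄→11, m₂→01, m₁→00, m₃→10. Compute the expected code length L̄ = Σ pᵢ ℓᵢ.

L̄ = Σ pᵢ·ℓᵢ = 0.20·2 + 0.43·2 + 0.20·2 + 0.17·2 = 2 bits/symbol.

2 bits/symbol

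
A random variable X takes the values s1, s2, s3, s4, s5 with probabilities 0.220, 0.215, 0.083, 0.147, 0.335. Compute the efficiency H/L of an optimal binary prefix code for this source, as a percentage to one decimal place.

Entropy H = −Σ p log₂ p ≈ 2.1906 bits.
Huffman merges: 83/1000+147/1000→23/100; 43/200+11/50→87/200; 23/100+67/200→113/200; 87/200+113/200→1. L = 223/100 ≈ 2.2300.
Efficiency = H/L = 2.1906/2.2300 = 98.2%.

98.2%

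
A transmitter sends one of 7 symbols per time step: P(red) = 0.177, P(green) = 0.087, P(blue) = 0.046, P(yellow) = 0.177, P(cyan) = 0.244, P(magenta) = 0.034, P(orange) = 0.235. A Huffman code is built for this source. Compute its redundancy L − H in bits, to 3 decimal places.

0.042 bits

Entropy H = −Σ p log₂ p ≈ 2.5486 bits.
Huffman merges: 17/500+23/500→2/25; 2/25+87/1000→167/1000; 167/1000+177/1000→43/125; 177/1000+47/200→103/250; 61/250+43/125→147/250; 103/250+147/250→1. L = 2591/1000 ≈ 2.5910.
L − H = 2.5910 − 2.5486 = 0.042 bits.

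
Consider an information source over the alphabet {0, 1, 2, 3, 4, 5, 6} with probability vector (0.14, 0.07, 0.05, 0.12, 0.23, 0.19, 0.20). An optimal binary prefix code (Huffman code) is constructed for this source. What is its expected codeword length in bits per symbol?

Repeatedly combine the two least-probable nodes; the expected code length is the sum of the merged weights.
merge 1/20 + 7/100 → 3/25
merge 3/25 + 3/25 → 6/25
merge 7/50 + 19/100 → 33/100
merge 1/5 + 23/100 → 43/100
merge 6/25 + 33/100 → 57/100
merge 43/100 + 57/100 → 1
L = 3/25 + 6/25 + 33/100 + 43/100 + 57/100 + 1 = 269/100 = 2.69 bits/symbol.

2.69 bits/symbol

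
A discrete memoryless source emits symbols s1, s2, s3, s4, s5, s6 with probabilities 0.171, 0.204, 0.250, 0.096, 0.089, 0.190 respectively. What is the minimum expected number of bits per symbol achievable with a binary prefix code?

Repeatedly combine the two least-probable nodes; the expected code length is the sum of the merged weights.
merge 89/1000 + 12/125 → 37/200
merge 171/1000 + 37/200 → 89/250
merge 19/100 + 51/250 → 197/500
merge 1/4 + 89/250 → 303/500
merge 197/500 + 303/500 → 1
L = 37/200 + 89/250 + 197/500 + 303/500 + 1 = 2541/1000 = 2.541 bits/symbol.

2.541 bits/symbol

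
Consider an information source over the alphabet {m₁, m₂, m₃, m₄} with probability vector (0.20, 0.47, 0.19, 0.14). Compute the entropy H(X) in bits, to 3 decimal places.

1.829 bits

H = −Σ pᵢ log₂ pᵢ.
−0.20·log₂(0.20) = 0.4644
−0.47·log₂(0.47) = 0.5120
−0.19·log₂(0.19) = 0.4552
−0.14·log₂(0.14) = 0.3971
Sum ≈ 1.8287 → 1.829 bits.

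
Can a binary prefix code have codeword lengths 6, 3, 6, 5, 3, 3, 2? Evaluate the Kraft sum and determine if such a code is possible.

With common denominator 2^6 = 64: Σ 2^(−ℓᵢ) = 1/64 + 8/64 + 1/64 + 2/64 + 8/64 + 8/64 + 16/64 = 44/64 = 0.6875.
Kraft's inequality requires Σ ≤ 1; here Σ = 0.6875 ≤ 1, so such a prefix code exists.

0.6875; yes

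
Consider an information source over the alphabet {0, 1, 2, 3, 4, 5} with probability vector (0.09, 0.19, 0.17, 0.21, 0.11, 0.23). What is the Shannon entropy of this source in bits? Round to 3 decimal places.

H = −Σ pᵢ log₂ pᵢ.
−0.09·log₂(0.09) = 0.3127
−0.19·log₂(0.19) = 0.4552
−0.17·log₂(0.17) = 0.4346
−0.21·log₂(0.21) = 0.4728
−0.11·log₂(0.11) = 0.3503
−0.23·log₂(0.23) = 0.4877
Sum ≈ 2.5132 → 2.513 bits.

2.513 bits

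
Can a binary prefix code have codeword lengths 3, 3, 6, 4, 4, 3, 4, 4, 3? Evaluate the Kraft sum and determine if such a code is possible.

0.765625; yes

With common denominator 2^6 = 64: Σ 2^(−ℓᵢ) = 8/64 + 8/64 + 1/64 + 4/64 + 4/64 + 8/64 + 4/64 + 4/64 + 8/64 = 49/64 = 0.765625.
Kraft's inequality requires Σ ≤ 1; here Σ = 0.765625 ≤ 1, so such a prefix code exists.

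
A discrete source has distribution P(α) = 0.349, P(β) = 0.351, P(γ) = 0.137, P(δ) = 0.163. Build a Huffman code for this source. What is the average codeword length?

1.949 bits/symbol

Repeatedly combine the two least-probable nodes; the expected code length is the sum of the merged weights.
merge 137/1000 + 163/1000 → 3/10
merge 3/10 + 349/1000 → 649/1000
merge 351/1000 + 649/1000 → 1
L = 3/10 + 649/1000 + 1 = 1949/1000 = 1.949 bits/symbol.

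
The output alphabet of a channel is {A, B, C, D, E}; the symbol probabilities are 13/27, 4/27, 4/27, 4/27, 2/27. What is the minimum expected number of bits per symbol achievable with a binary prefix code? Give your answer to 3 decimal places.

2.037 bits/symbol

Repeatedly combine the two least-probable nodes; the expected code length is the sum of the merged weights.
merge 2/27 + 4/27 → 2/9
merge 4/27 + 4/27 → 8/27
merge 2/9 + 8/27 → 14/27
merge 13/27 + 14/27 → 1
L = 2/9 + 8/27 + 14/27 + 1 = 55/27 ≈ 2.037 bits/symbol.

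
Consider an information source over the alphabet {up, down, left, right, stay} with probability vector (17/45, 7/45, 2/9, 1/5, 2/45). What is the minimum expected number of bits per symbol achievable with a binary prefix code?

2.2 bits/symbol

Repeatedly combine the two least-probable nodes; the expected code length is the sum of the merged weights.
merge 2/45 + 7/45 → 1/5
merge 1/5 + 1/5 → 2/5
merge 2/9 + 17/45 → 3/5
merge 2/5 + 3/5 → 1
L = 1/5 + 2/5 + 3/5 + 1 = 11/5 = 2.2 bits/symbol.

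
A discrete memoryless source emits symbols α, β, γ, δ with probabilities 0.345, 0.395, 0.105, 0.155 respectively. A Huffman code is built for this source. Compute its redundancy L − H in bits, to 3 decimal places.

0.048 bits

Entropy H = −Σ p log₂ p ≈ 1.8173 bits.
Huffman merges: 21/200+31/200→13/50; 13/50+69/200→121/200; 79/200+121/200→1. L = 373/200 ≈ 1.8650.
L − H = 1.8650 − 1.8173 = 0.048 bits.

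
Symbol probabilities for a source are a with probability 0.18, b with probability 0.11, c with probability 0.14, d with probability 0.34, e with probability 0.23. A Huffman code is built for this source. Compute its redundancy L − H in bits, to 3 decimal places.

0.040 bits

Entropy H = −Σ p log₂ p ≈ 2.2095 bits.
Huffman merges: 11/100+7/50→1/4; 9/50+23/100→41/100; 1/4+17/50→59/100; 41/100+59/100→1. L = 9/4 ≈ 2.2500.
L − H = 2.2500 − 2.2095 = 0.040 bits.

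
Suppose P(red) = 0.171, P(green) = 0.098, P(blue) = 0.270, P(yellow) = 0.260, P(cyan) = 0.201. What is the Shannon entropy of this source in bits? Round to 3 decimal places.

H = −Σ pᵢ log₂ pᵢ.
−0.171·log₂(0.171) = 0.4357
−0.098·log₂(0.098) = 0.3284
−0.270·log₂(0.270) = 0.5100
−0.260·log₂(0.260) = 0.5053
−0.201·log₂(0.201) = 0.4653
Sum ≈ 2.2447 → 2.245 bits.

2.245 bits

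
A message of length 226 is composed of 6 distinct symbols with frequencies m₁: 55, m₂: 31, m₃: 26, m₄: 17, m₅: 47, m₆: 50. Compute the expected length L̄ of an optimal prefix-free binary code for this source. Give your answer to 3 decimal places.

2.518 bits/symbol

Probabilities are the counts divided by 226.
Repeatedly combine the two least-probable nodes; the expected code length is the sum of the merged weights.
merge 17/226 + 13/113 → 43/226
merge 31/226 + 43/226 → 37/113
merge 47/226 + 25/113 → 97/226
merge 55/226 + 37/113 → 129/226
merge 97/226 + 129/226 → 1
L = 43/226 + 37/113 + 97/226 + 129/226 + 1 = 569/226 ≈ 2.518 bits/symbol.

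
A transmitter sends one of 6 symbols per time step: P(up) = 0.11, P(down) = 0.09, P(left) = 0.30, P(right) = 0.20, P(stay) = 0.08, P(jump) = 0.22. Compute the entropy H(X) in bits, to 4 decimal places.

2.4205 bits

H = −Σ pᵢ log₂ pᵢ.
−0.11·log₂(0.11) = 0.3503
−0.09·log₂(0.09) = 0.3127
−0.30·log₂(0.30) = 0.5211
−0.20·log₂(0.20) = 0.4644
−0.08·log₂(0.08) = 0.2915
−0.22·log₂(0.22) = 0.4806
Sum ≈ 2.4205 → 2.4205 bits.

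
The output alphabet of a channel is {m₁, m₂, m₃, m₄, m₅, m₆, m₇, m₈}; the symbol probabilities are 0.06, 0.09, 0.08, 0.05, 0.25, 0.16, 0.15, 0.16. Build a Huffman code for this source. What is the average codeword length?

2.86 bits/symbol

Repeatedly combine the two least-probable nodes; the expected code length is the sum of the merged weights.
merge 1/20 + 3/50 → 11/100
merge 2/25 + 9/100 → 17/100
merge 11/100 + 3/20 → 13/50
merge 4/25 + 4/25 → 8/25
merge 17/100 + 1/4 → 21/50
merge 13/50 + 8/25 → 29/50
merge 21/50 + 29/50 → 1
L = 11/100 + 17/100 + 13/50 + 8/25 + 21/50 + 29/50 + 1 = 143/50 = 2.86 bits/symbol.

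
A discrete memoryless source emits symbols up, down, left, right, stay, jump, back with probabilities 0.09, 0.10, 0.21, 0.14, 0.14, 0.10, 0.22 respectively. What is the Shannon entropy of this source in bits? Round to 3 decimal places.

H = −Σ pᵢ log₂ pᵢ.
−0.09·log₂(0.09) = 0.3127
−0.10·log₂(0.10) = 0.3322
−0.21·log₂(0.21) = 0.4728
−0.14·log₂(0.14) = 0.3971
−0.14·log₂(0.14) = 0.3971
−0.10·log₂(0.10) = 0.3322
−0.22·log₂(0.22) = 0.4806
Sum ≈ 2.7247 → 2.725 bits.

2.725 bits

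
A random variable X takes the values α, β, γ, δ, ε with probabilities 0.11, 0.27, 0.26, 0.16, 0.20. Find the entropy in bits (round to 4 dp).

H = −Σ pᵢ log₂ pᵢ.
−0.11·log₂(0.11) = 0.3503
−0.27·log₂(0.27) = 0.5100
−0.26·log₂(0.26) = 0.5053
−0.16·log₂(0.16) = 0.4230
−0.20·log₂(0.20) = 0.4644
Sum ≈ 2.2530 → 2.2530 bits.

2.2530 bits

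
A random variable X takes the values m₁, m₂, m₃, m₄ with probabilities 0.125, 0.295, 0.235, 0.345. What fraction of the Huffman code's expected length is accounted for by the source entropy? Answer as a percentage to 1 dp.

Entropy H = −Σ p log₂ p ≈ 1.9152 bits.
Huffman merges: 1/8+47/200→9/25; 59/200+69/200→16/25; 9/25+16/25→1. L = 2 ≈ 2.0000.
Efficiency = H/L = 1.9152/2.0000 = 95.8%.

95.8%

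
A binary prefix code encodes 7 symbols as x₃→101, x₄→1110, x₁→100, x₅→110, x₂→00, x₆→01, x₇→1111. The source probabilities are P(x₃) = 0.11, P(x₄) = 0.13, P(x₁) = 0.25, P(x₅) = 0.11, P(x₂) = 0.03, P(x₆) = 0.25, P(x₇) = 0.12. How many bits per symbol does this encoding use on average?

L̄ = Σ pᵢ·ℓᵢ = 0.11·3 + 0.13·4 + 0.25·3 + 0.11·3 + 0.03·2 + 0.25·2 + 0.12·4 = 2.97 bits/symbol.

2.97 bits/symbol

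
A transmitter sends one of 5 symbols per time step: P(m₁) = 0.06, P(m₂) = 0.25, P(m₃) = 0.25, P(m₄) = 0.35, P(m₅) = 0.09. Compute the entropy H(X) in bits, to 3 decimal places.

2.086 bits

H = −Σ pᵢ log₂ pᵢ.
−0.06·log₂(0.06) = 0.2435
−0.25·log₂(0.25) = 0.5000
−0.25·log₂(0.25) = 0.5000
−0.35·log₂(0.35) = 0.5301
−0.09·log₂(0.09) = 0.3127
Sum ≈ 2.0863 → 2.086 bits.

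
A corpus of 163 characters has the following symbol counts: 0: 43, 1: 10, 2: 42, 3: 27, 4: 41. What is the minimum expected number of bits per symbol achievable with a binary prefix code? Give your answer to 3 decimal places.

2.227 bits/symbol

Probabilities are the counts divided by 163.
Repeatedly combine the two least-probable nodes; the expected code length is the sum of the merged weights.
merge 10/163 + 27/163 → 37/163
merge 37/163 + 41/163 → 78/163
merge 42/163 + 43/163 → 85/163
merge 78/163 + 85/163 → 1
L = 37/163 + 78/163 + 85/163 + 1 = 363/163 ≈ 2.227 bits/symbol.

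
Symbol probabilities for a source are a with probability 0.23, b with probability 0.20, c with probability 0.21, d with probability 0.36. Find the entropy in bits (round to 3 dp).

H = −Σ pᵢ log₂ pᵢ.
−0.23·log₂(0.23) = 0.4877
−0.20·log₂(0.20) = 0.4644
−0.21·log₂(0.21) = 0.4728
−0.36·log₂(0.36) = 0.5306
Sum ≈ 1.9555 → 1.955 bits.

1.955 bits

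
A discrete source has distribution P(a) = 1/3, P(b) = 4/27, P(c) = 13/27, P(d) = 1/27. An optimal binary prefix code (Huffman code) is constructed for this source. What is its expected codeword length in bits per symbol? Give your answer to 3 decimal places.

Repeatedly combine the two least-probable nodes; the expected code length is the sum of the merged weights.
merge 1/27 + 4/27 → 5/27
merge 5/27 + 1/3 → 14/27
merge 13/27 + 14/27 → 1
L = 5/27 + 14/27 + 1 = 46/27 ≈ 1.704 bits/symbol.

1.704 bits/symbol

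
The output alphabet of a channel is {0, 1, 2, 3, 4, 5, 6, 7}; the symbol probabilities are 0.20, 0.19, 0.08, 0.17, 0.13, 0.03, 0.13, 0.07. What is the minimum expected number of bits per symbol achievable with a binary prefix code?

Repeatedly combine the two least-probable nodes; the expected code length is the sum of the merged weights.
merge 3/100 + 7/100 → 1/10
merge 2/25 + 1/10 → 9/50
merge 13/100 + 13/100 → 13/50
merge 17/100 + 9/50 → 7/20
merge 19/100 + 1/5 → 39/100
merge 13/50 + 7/20 → 61/100
merge 39/100 + 61/100 → 1
L = 1/10 + 9/50 + 13/50 + 7/20 + 39/100 + 61/100 + 1 = 289/100 = 2.89 bits/symbol.

2.89 bits/symbol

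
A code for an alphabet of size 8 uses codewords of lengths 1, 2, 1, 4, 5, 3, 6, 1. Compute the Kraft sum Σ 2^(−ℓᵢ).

With common denominator 2^6 = 64: Σ 2^(−ℓᵢ) = 32/64 + 16/64 + 32/64 + 4/64 + 2/64 + 8/64 + 1/64 + 32/64 = 127/64 = 1.984375.

1.984375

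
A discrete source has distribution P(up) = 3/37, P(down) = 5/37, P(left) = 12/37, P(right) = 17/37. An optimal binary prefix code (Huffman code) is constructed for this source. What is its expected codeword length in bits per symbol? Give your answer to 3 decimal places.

Repeatedly combine the two least-probable nodes; the expected code length is the sum of the merged weights.
merge 3/37 + 5/37 → 8/37
merge 8/37 + 12/37 → 20/37
merge 17/37 + 20/37 → 1
L = 8/37 + 20/37 + 1 = 65/37 ≈ 1.757 bits/symbol.

1.757 bits/symbol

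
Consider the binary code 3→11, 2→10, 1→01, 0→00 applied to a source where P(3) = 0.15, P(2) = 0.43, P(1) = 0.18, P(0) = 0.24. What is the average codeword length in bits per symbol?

L̄ = Σ pᵢ·ℓᵢ = 0.15·2 + 0.43·2 + 0.18·2 + 0.24·2 = 2 bits/symbol.

2 bits/symbol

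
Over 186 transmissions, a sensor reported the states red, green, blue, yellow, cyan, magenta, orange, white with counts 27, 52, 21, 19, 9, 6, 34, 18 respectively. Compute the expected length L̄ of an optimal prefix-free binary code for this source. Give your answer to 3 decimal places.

Probabilities are the counts divided by 186.
Repeatedly combine the two least-probable nodes; the expected code length is the sum of the merged weights.
merge 1/31 + 3/62 → 5/62
merge 5/62 + 3/31 → 11/62
merge 19/186 + 7/62 → 20/93
merge 9/62 + 11/62 → 10/31
merge 17/93 + 20/93 → 37/93
merge 26/93 + 10/31 → 56/93
merge 37/93 + 56/93 → 1
L = 5/62 + 11/62 + 20/93 + 10/31 + 37/93 + 56/93 + 1 = 260/93 ≈ 2.796 bits/symbol.

2.796 bits/symbol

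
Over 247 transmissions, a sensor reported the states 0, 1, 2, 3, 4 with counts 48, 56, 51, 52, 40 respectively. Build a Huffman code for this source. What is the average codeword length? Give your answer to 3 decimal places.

Probabilities are the counts divided by 247.
Repeatedly combine the two least-probable nodes; the expected code length is the sum of the merged weights.
merge 40/247 + 48/247 → 88/247
merge 51/247 + 4/19 → 103/247
merge 56/247 + 88/247 → 144/247
merge 103/247 + 144/247 → 1
L = 88/247 + 103/247 + 144/247 + 1 = 582/247 ≈ 2.356 bits/symbol.

2.356 bits/symbol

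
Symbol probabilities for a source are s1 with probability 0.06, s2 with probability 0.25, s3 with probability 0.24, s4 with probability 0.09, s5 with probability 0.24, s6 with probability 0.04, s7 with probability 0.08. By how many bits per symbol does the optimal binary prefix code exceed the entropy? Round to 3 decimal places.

Entropy H = −Σ p log₂ p ≈ 2.5217 bits.
Huffman merges: 1/25+3/50→1/10; 2/25+9/100→17/100; 1/10+17/100→27/100; 6/25+6/25→12/25; 1/4+27/100→13/25; 12/25+13/25→1. L = 127/50 ≈ 2.5400.
L − H = 2.5400 − 2.5217 = 0.018 bits.

0.018 bits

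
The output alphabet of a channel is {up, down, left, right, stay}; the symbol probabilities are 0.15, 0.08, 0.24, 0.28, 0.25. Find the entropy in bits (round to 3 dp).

2.210 bits

H = −Σ pᵢ log₂ pᵢ.
−0.15·log₂(0.15) = 0.4105
−0.08·log₂(0.08) = 0.2915
−0.24·log₂(0.24) = 0.4941
−0.28·log₂(0.28) = 0.5142
−0.25·log₂(0.25) = 0.5000
Sum ≈ 2.2104 → 2.210 bits.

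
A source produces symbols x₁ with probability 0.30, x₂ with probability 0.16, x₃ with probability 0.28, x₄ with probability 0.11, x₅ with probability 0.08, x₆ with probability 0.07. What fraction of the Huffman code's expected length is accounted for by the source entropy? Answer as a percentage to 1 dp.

98.3%

Entropy H = −Σ p log₂ p ≈ 2.3687 bits.
Huffman merges: 7/100+2/25→3/20; 11/100+3/20→13/50; 4/25+13/50→21/50; 7/25+3/10→29/50; 21/50+29/50→1. L = 241/100 ≈ 2.4100.
Efficiency = H/L = 2.3687/2.4100 = 98.3%.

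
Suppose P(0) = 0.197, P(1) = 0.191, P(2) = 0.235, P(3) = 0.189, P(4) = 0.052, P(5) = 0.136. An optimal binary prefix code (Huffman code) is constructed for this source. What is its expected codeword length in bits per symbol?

2.565 bits/symbol

Repeatedly combine the two least-probable nodes; the expected code length is the sum of the merged weights.
merge 13/250 + 17/125 → 47/250
merge 47/250 + 189/1000 → 377/1000
merge 191/1000 + 197/1000 → 97/250
merge 47/200 + 377/1000 → 153/250
merge 97/250 + 153/250 → 1
L = 47/250 + 377/1000 + 97/250 + 153/250 + 1 = 513/200 = 2.565 bits/symbol.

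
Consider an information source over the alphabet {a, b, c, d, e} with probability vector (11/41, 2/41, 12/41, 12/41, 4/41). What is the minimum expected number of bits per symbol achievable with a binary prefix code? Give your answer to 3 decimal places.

Repeatedly combine the two least-probable nodes; the expected code length is the sum of the merged weights.
merge 2/41 + 4/41 → 6/41
merge 6/41 + 11/41 → 17/41
merge 12/41 + 12/41 → 24/41
merge 17/41 + 24/41 → 1
L = 6/41 + 17/41 + 24/41 + 1 = 88/41 ≈ 2.146 bits/symbol.

2.146 bits/symbol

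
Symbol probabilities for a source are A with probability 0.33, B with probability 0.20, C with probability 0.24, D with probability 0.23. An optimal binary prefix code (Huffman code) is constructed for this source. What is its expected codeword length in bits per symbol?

Repeatedly combine the two least-probable nodes; the expected code length is the sum of the merged weights.
merge 1/5 + 23/100 → 43/100
merge 6/25 + 33/100 → 57/100
merge 43/100 + 57/100 → 1
L = 43/100 + 57/100 + 1 = 2 bits/symbol.

2 bits/symbol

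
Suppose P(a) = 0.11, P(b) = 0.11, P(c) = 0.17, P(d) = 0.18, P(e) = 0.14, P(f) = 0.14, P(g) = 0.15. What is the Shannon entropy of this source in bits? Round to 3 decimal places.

2.785 bits

H = −Σ pᵢ log₂ pᵢ.
−0.11·log₂(0.11) = 0.3503
−0.11·log₂(0.11) = 0.3503
−0.17·log₂(0.17) = 0.4346
−0.18·log₂(0.18) = 0.4453
−0.14·log₂(0.14) = 0.3971
−0.14·log₂(0.14) = 0.3971
−0.15·log₂(0.15) = 0.4105
Sum ≈ 2.7852 → 2.785 bits.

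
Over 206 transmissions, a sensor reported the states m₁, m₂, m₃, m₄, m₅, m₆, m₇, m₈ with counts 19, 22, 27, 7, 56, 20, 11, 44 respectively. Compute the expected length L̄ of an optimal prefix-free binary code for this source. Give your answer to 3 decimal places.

2.782 bits/symbol

Probabilities are the counts divided by 206.
Repeatedly combine the two least-probable nodes; the expected code length is the sum of the merged weights.
merge 7/206 + 11/206 → 9/103
merge 9/103 + 19/206 → 37/206
merge 10/103 + 11/103 → 21/103
merge 27/206 + 37/206 → 32/103
merge 21/103 + 22/103 → 43/103
merge 28/103 + 32/103 → 60/103
merge 43/103 + 60/103 → 1
L = 9/103 + 37/206 + 21/103 + 32/103 + 43/103 + 60/103 + 1 = 573/206 ≈ 2.782 bits/symbol.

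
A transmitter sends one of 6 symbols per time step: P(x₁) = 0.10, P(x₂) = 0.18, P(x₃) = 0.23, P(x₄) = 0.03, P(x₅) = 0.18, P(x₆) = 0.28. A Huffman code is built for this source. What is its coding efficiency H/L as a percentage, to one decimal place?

Entropy H = −Σ p log₂ p ≈ 2.3765 bits.
Huffman merges: 3/100+1/10→13/100; 13/100+9/50→31/100; 9/50+23/100→41/100; 7/25+31/100→59/100; 41/100+59/100→1. L = 61/25 ≈ 2.4400.
Efficiency = H/L = 2.3765/2.4400 = 97.4%.

97.4%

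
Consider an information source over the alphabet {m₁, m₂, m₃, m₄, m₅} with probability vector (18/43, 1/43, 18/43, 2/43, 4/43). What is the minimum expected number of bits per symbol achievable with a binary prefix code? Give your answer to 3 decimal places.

1.814 bits/symbol

Repeatedly combine the two least-probable nodes; the expected code length is the sum of the merged weights.
merge 1/43 + 2/43 → 3/43
merge 3/43 + 4/43 → 7/43
merge 7/43 + 18/43 → 25/43
merge 18/43 + 25/43 → 1
L = 3/43 + 7/43 + 25/43 + 1 = 78/43 ≈ 1.814 bits/symbol.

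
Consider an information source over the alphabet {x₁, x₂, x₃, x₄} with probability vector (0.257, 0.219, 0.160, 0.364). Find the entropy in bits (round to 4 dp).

H = −Σ pᵢ log₂ pᵢ.
−0.257·log₂(0.257) = 0.5038
−0.219·log₂(0.219) = 0.4798
−0.160·log₂(0.160) = 0.4230
−0.364·log₂(0.364) = 0.5307
Sum ≈ 1.9373 → 1.9373 bits.

1.9373 bits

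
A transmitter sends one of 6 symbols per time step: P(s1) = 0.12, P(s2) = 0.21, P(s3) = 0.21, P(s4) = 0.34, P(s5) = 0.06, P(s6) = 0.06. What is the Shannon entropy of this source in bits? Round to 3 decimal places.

H = −Σ pᵢ log₂ pᵢ.
−0.12·log₂(0.12) = 0.3671
−0.21·log₂(0.21) = 0.4728
−0.21·log₂(0.21) = 0.4728
−0.34·log₂(0.34) = 0.5292
−0.06·log₂(0.06) = 0.2435
−0.06·log₂(0.06) = 0.2435
Sum ≈ 2.3290 → 2.329 bits.

2.329 bits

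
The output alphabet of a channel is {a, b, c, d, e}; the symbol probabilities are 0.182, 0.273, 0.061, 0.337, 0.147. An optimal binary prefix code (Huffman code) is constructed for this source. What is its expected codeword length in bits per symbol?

2.208 bits/symbol

Repeatedly combine the two least-probable nodes; the expected code length is the sum of the merged weights.
merge 61/1000 + 147/1000 → 26/125
merge 91/500 + 26/125 → 39/100
merge 273/1000 + 337/1000 → 61/100
merge 39/100 + 61/100 → 1
L = 26/125 + 39/100 + 61/100 + 1 = 276/125 = 2.208 bits/symbol.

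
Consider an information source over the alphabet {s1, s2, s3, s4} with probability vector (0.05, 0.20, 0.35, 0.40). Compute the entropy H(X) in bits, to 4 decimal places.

1.7394 bits

H = −Σ pᵢ log₂ pᵢ.
−0.05·log₂(0.05) = 0.2161
−0.20·log₂(0.20) = 0.4644
−0.35·log₂(0.35) = 0.5301
−0.40·log₂(0.40) = 0.5288
Sum ≈ 1.7394 → 1.7394 bits.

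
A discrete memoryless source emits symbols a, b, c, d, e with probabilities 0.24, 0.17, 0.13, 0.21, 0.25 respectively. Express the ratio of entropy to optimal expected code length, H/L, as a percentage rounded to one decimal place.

99.3%

Entropy H = −Σ p log₂ p ≈ 2.2842 bits.
Huffman merges: 13/100+17/100→3/10; 21/100+6/25→9/20; 1/4+3/10→11/20; 9/20+11/20→1. L = 23/10 ≈ 2.3000.
Efficiency = H/L = 2.2842/2.3000 = 99.3%.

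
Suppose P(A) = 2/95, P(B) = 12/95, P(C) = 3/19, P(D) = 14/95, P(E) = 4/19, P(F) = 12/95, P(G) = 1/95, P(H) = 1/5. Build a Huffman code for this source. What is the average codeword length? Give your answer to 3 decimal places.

Repeatedly combine the two least-probable nodes; the expected code length is the sum of the merged weights.
merge 1/95 + 2/95 → 3/95
merge 3/95 + 12/95 → 3/19
merge 12/95 + 14/95 → 26/95
merge 3/19 + 3/19 → 6/19
merge 1/5 + 4/19 → 39/95
merge 26/95 + 6/19 → 56/95
merge 39/95 + 56/95 → 1
L = 3/95 + 3/19 + 26/95 + 6/19 + 39/95 + 56/95 + 1 = 264/95 ≈ 2.779 bits/symbol.

2.779 bits/symbol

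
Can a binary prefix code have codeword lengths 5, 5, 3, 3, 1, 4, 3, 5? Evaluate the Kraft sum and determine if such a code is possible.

With common denominator 2^5 = 32: Σ 2^(−ℓᵢ) = 1/32 + 1/32 + 4/32 + 4/32 + 16/32 + 2/32 + 4/32 + 1/32 = 33/32 = 1.03125.
Kraft's inequality requires Σ ≤ 1; here Σ = 1.03125 > 1, so no such prefix code exists.

1.03125; no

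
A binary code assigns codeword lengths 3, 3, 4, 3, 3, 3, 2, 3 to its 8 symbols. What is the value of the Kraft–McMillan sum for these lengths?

With common denominator 2^4 = 16: Σ 2^(−ℓᵢ) = 2/16 + 2/16 + 1/16 + 2/16 + 2/16 + 2/16 + 4/16 + 2/16 = 17/16 = 1.0625.

1.0625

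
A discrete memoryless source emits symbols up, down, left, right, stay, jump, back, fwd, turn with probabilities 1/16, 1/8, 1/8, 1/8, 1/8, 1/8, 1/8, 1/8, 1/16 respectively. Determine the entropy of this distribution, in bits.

Each probability is a power of 1/2, so log₂(1/p) is an integer.
H = Σ p·log₂(1/p) = 1/16·4 + 1/8·3 + 1/8·3 + 1/8·3 + 1/8·3 + 1/8·3 + 1/8·3 + 1/8·3 + 1/16·4 = 3.125 bits.

3.125 bits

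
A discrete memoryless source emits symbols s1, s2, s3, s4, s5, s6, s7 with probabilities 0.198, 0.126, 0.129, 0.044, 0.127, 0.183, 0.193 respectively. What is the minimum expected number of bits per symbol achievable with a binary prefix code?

2.779 bits/symbol

Repeatedly combine the two least-probable nodes; the expected code length is the sum of the merged weights.
merge 11/250 + 63/500 → 17/100
merge 127/1000 + 129/1000 → 32/125
merge 17/100 + 183/1000 → 353/1000
merge 193/1000 + 99/500 → 391/1000
merge 32/125 + 353/1000 → 609/1000
merge 391/1000 + 609/1000 → 1
L = 17/100 + 32/125 + 353/1000 + 391/1000 + 609/1000 + 1 = 2779/1000 = 2.779 bits/symbol.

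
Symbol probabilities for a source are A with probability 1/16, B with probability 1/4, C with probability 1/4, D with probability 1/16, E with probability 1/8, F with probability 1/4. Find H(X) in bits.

Each probability is a power of 1/2, so log₂(1/p) is an integer.
H = Σ p·log₂(1/p) = 1/16·4 + 1/4·2 + 1/4·2 + 1/16·4 + 1/8·3 + 1/4·2 = 2.375 bits.

2.375 bits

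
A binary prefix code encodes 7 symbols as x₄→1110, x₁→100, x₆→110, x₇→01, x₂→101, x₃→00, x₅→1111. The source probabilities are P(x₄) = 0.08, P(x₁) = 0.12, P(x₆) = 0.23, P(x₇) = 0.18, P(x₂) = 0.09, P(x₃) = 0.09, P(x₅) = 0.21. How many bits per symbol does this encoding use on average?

L̄ = Σ pᵢ·ℓᵢ = 0.08·4 + 0.12·3 + 0.23·3 + 0.18·2 + 0.09·3 + 0.09·2 + 0.21·4 = 3.02 bits/symbol.

3.02 bits/symbol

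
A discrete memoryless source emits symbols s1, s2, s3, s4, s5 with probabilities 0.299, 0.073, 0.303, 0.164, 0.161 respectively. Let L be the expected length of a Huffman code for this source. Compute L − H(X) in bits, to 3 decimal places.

0.064 bits

Entropy H = −Σ p log₂ p ≈ 2.1704 bits.
Huffman merges: 73/1000+161/1000→117/500; 41/250+117/500→199/500; 299/1000+303/1000→301/500; 199/500+301/500→1. L = 1117/500 ≈ 2.2340.
L − H = 2.2340 − 2.1704 = 0.064 bits.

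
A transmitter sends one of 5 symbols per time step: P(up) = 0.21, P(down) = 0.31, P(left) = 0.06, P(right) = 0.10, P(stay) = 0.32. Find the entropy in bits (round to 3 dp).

2.098 bits

H = −Σ pᵢ log₂ pᵢ.
−0.21·log₂(0.21) = 0.4728
−0.31·log₂(0.31) = 0.5238
−0.06·log₂(0.06) = 0.2435
−0.10·log₂(0.10) = 0.3322
−0.32·log₂(0.32) = 0.5260
Sum ≈ 2.0984 → 2.098 bits.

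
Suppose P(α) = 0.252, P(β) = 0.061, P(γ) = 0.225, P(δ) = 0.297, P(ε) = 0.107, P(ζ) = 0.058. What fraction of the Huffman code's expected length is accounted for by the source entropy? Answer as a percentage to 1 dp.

99.6%

Entropy H = −Σ p log₂ p ≈ 2.3349 bits.
Huffman merges: 29/500+61/1000→119/1000; 107/1000+119/1000→113/500; 9/40+113/500→451/1000; 63/250+297/1000→549/1000; 451/1000+549/1000→1. L = 469/200 ≈ 2.3450.
Efficiency = H/L = 2.3349/2.3450 = 99.6%.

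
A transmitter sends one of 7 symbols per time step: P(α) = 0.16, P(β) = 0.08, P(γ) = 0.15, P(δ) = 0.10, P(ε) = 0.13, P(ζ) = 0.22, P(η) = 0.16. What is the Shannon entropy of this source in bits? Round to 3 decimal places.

H = −Σ pᵢ log₂ pᵢ.
−0.16·log₂(0.16) = 0.4230
−0.08·log₂(0.08) = 0.2915
−0.15·log₂(0.15) = 0.4105
−0.10·log₂(0.10) = 0.3322
−0.13·log₂(0.13) = 0.3826
−0.22·log₂(0.22) = 0.4806
−0.16·log₂(0.16) = 0.4230
Sum ≈ 2.7435 → 2.743 bits.

2.743 bits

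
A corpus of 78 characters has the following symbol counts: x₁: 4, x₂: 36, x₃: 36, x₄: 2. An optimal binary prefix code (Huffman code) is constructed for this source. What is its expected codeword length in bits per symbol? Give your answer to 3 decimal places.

1.615 bits/symbol

Probabilities are the counts divided by 78.
Repeatedly combine the two least-probable nodes; the expected code length is the sum of the merged weights.
merge 1/39 + 2/39 → 1/13
merge 1/13 + 6/13 → 7/13
merge 6/13 + 7/13 → 1
L = 1/13 + 7/13 + 1 = 21/13 ≈ 1.615 bits/symbol.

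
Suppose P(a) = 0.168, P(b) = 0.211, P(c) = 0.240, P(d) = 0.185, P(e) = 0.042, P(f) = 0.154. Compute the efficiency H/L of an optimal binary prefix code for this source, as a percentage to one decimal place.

Entropy H = −Σ p log₂ p ≈ 2.4582 bits.
Huffman merges: 21/500+77/500→49/250; 21/125+37/200→353/1000; 49/250+211/1000→407/1000; 6/25+353/1000→593/1000; 407/1000+593/1000→1. L = 2549/1000 ≈ 2.5490.
Efficiency = H/L = 2.4582/2.5490 = 96.4%.

96.4%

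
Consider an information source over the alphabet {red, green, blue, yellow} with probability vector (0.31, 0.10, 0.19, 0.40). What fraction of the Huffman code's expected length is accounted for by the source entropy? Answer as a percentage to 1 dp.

Entropy H = −Σ p log₂ p ≈ 1.8400 bits.
Huffman merges: 1/10+19/100→29/100; 29/100+31/100→3/5; 2/5+3/5→1. L = 189/100 ≈ 1.8900.
Efficiency = H/L = 1.8400/1.8900 = 97.4%.

97.4%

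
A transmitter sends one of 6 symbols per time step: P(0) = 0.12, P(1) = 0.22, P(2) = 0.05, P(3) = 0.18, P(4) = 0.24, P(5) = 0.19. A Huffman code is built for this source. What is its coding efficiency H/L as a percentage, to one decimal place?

Entropy H = −Σ p log₂ p ≈ 2.4584 bits.
Huffman merges: 1/20+3/25→17/100; 17/100+9/50→7/20; 19/100+11/50→41/100; 6/25+7/20→59/100; 41/100+59/100→1. L = 63/25 ≈ 2.5200.
Efficiency = H/L = 2.4584/2.5200 = 97.6%.

97.6%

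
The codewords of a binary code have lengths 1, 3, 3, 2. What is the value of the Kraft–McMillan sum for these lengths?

1

With common denominator 2^3 = 8: Σ 2^(−ℓᵢ) = 4/8 + 1/8 + 1/8 + 2/8 = 8/8 = 1.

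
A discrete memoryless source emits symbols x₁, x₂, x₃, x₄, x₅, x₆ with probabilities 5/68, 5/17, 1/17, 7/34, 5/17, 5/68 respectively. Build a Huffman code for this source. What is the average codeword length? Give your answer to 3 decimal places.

Repeatedly combine the two least-probable nodes; the expected code length is the sum of the merged weights.
merge 1/17 + 5/68 → 9/68
merge 5/68 + 9/68 → 7/34
merge 7/34 + 7/34 → 7/17
merge 5/17 + 5/17 → 10/17
merge 7/17 + 10/17 → 1
L = 9/68 + 7/34 + 7/17 + 10/17 + 1 = 159/68 ≈ 2.338 bits/symbol.

2.338 bits/symbol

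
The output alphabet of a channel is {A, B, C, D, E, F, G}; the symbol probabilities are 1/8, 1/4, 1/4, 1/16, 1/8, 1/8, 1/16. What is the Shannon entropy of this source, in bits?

Each probability is a power of 1/2, so log₂(1/p) is an integer.
H = Σ p·log₂(1/p) = 1/8·3 + 1/4·2 + 1/4·2 + 1/16·4 + 1/8·3 + 1/8·3 + 1/16·4 = 2.625 bits.

2.625 bits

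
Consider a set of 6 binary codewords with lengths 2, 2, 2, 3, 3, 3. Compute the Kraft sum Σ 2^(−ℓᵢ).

1.125

With common denominator 2^3 = 8: Σ 2^(−ℓᵢ) = 2/8 + 2/8 + 2/8 + 1/8 + 1/8 + 1/8 = 9/8 = 1.125.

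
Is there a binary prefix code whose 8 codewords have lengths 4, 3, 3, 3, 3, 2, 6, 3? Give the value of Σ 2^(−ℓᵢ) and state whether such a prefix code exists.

0.953125; yes

With common denominator 2^6 = 64: Σ 2^(−ℓᵢ) = 4/64 + 8/64 + 8/64 + 8/64 + 8/64 + 16/64 + 1/64 + 8/64 = 61/64 = 0.953125.
Kraft's inequality requires Σ ≤ 1; here Σ = 0.953125 ≤ 1, so such a prefix code exists.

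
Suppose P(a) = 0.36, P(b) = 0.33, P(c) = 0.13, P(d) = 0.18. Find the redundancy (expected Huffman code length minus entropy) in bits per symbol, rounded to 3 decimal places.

0.064 bits

Entropy H = −Σ p log₂ p ≈ 1.8864 bits.
Huffman merges: 13/100+9/50→31/100; 31/100+33/100→16/25; 9/25+16/25→1. L = 39/20 ≈ 1.9500.
L − H = 1.9500 − 1.8864 = 0.064 bits.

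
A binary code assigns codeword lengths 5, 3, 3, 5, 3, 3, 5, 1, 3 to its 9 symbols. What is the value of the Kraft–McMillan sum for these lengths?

1.21875

With common denominator 2^5 = 32: Σ 2^(−ℓᵢ) = 1/32 + 4/32 + 4/32 + 1/32 + 4/32 + 4/32 + 1/32 + 16/32 + 4/32 = 39/32 = 1.21875.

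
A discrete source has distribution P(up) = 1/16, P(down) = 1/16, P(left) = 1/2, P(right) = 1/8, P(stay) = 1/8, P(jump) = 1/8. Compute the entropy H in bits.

Each probability is a power of 1/2, so log₂(1/p) is an integer.
H = Σ p·log₂(1/p) = 1/16·4 + 1/16·4 + 1/2·1 + 1/8·3 + 1/8·3 + 1/8·3 = 2.125 bits.

2.125 bits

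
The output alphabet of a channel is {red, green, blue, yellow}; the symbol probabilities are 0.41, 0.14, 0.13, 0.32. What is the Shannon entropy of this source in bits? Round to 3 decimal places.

1.833 bits

H = −Σ pᵢ log₂ pᵢ.
−0.41·log₂(0.41) = 0.5274
−0.14·log₂(0.14) = 0.3971
−0.13·log₂(0.13) = 0.3826
−0.32·log₂(0.32) = 0.5260
Sum ≈ 1.8332 → 1.833 bits.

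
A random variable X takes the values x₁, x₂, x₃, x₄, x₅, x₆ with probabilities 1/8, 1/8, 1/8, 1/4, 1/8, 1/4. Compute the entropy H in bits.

2.5 bits

Each probability is a power of 1/2, so log₂(1/p) is an integer.
H = Σ p·log₂(1/p) = 1/8·3 + 1/8·3 + 1/8·3 + 1/4·2 + 1/8·3 + 1/4·2 = 2.5 bits.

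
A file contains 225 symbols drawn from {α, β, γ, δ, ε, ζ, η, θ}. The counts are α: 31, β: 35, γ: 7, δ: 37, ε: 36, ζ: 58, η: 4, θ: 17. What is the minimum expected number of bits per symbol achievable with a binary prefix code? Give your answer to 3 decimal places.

2.751 bits/symbol

Probabilities are the counts divided by 225.
Repeatedly combine the two least-probable nodes; the expected code length is the sum of the merged weights.
merge 4/225 + 7/225 → 11/225
merge 11/225 + 17/225 → 28/225
merge 28/225 + 31/225 → 59/225
merge 7/45 + 4/25 → 71/225
merge 37/225 + 58/225 → 19/45
merge 59/225 + 71/225 → 26/45
merge 19/45 + 26/45 → 1
L = 11/225 + 28/225 + 59/225 + 71/225 + 19/45 + 26/45 + 1 = 619/225 ≈ 2.751 bits/symbol.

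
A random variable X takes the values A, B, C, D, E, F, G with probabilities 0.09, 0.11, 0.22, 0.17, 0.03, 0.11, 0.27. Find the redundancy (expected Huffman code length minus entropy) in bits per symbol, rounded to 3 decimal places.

0.040 bits

Entropy H = −Σ p log₂ p ≈ 2.5902 bits.
Huffman merges: 3/100+9/100→3/25; 11/100+11/100→11/50; 3/25+17/100→29/100; 11/50+11/50→11/25; 27/100+29/100→14/25; 11/25+14/25→1. L = 263/100 ≈ 2.6300.
L − H = 2.6300 − 2.5902 = 0.040 bits.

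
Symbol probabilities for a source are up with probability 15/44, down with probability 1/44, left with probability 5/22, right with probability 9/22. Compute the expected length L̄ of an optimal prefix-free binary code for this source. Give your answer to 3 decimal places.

1.841 bits/symbol

Repeatedly combine the two least-probable nodes; the expected code length is the sum of the merged weights.
merge 1/44 + 5/22 → 1/4
merge 1/4 + 15/44 → 13/22
merge 9/22 + 13/22 → 1
L = 1/4 + 13/22 + 1 = 81/44 ≈ 1.841 bits/symbol.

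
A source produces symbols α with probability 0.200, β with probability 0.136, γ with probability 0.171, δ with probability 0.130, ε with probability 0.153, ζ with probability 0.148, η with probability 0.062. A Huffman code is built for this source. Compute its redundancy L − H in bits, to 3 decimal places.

Entropy H = −Σ p log₂ p ≈ 2.7452 bits.
Huffman merges: 31/500+13/100→24/125; 17/125+37/250→71/250; 153/1000+171/1000→81/250; 24/125+1/5→49/125; 71/250+81/250→76/125; 49/125+76/125→1. L = 14/5 ≈ 2.8000.
L − H = 2.8000 − 2.7452 = 0.055 bits.

0.055 bits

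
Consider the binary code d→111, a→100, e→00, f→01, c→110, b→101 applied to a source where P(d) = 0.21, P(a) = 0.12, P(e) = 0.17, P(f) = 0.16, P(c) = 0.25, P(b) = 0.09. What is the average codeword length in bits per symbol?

L̄ = Σ pᵢ·ℓᵢ = 0.21·3 + 0.12·3 + 0.17·2 + 0.16·2 + 0.25·3 + 0.09·3 = 2.67 bits/symbol.

2.67 bits/symbol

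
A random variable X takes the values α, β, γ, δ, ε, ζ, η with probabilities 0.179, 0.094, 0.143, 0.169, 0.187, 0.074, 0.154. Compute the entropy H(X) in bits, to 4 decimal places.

H = −Σ pᵢ log₂ pᵢ.
−0.179·log₂(0.179) = 0.4443
−0.094·log₂(0.094) = 0.3207
−0.143·log₂(0.143) = 0.4012
−0.169·log₂(0.169) = 0.4335
−0.187·log₂(0.187) = 0.4523
−0.074·log₂(0.074) = 0.2780
−0.154·log₂(0.154) = 0.4156
Sum ≈ 2.7456 → 2.7456 bits.

2.7456 bits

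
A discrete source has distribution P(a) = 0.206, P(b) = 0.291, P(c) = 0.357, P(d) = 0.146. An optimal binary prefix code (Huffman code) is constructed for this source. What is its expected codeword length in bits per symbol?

1.995 bits/symbol

Repeatedly combine the two least-probable nodes; the expected code length is the sum of the merged weights.
merge 73/500 + 103/500 → 44/125
merge 291/1000 + 44/125 → 643/1000
merge 357/1000 + 643/1000 → 1
L = 44/125 + 643/1000 + 1 = 399/200 = 1.995 bits/symbol.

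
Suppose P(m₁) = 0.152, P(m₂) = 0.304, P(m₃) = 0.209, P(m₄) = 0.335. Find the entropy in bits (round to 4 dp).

1.9359 bits

H = −Σ pᵢ log₂ pᵢ.
−0.152·log₂(0.152) = 0.4131
−0.304·log₂(0.304) = 0.5222
−0.209·log₂(0.209) = 0.4720
−0.335·log₂(0.335) = 0.5286
Sum ≈ 1.9359 → 1.9359 bits.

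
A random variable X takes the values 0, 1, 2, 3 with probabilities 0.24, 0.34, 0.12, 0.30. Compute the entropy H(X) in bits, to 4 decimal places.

1.9115 bits

H = −Σ pᵢ log₂ pᵢ.
−0.24·log₂(0.24) = 0.4941
−0.34·log₂(0.34) = 0.5292
−0.12·log₂(0.12) = 0.3671
−0.30·log₂(0.30) = 0.5211
Sum ≈ 1.9115 → 1.9115 bits.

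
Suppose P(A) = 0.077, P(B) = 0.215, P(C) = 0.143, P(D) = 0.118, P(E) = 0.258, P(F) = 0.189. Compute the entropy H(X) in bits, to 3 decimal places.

H = −Σ pᵢ log₂ pᵢ.
−0.077·log₂(0.077) = 0.2848
−0.215·log₂(0.215) = 0.4768
−0.143·log₂(0.143) = 0.4012
−0.118·log₂(0.118) = 0.3638
−0.258·log₂(0.258) = 0.5043
−0.189·log₂(0.189) = 0.4543
Sum ≈ 2.4852 → 2.485 bits.

2.485 bits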